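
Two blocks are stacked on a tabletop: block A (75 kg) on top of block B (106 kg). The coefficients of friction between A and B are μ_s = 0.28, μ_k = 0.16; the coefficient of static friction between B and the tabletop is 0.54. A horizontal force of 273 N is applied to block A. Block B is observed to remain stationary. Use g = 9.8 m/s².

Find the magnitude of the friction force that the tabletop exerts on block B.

f ≈ 118 N

The normal force B exerts on A is simply A's weight, N₁ = 735 N.
Maximum static friction on A from B: μ_s N₁ = 0.28×735 = 205.8 N.
P = 273 N exceeds that limit, so A slips over B and the interface friction becomes kinetic: f₁ = μ_k N₁ = 0.16×735 = 118 N.
By Newton's third law B feels 118 N forward from A. With B stationary, the floor's static friction on B balances it: f₂ = 118 N (well within μ_s(m_A+m_B)g = 957.9 N).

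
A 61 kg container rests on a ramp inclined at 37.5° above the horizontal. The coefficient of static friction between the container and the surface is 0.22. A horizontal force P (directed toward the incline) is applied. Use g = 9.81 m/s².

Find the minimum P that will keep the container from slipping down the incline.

P_min ≈ 280 N

The container tends to slide down (tan θ > μ_s), so at the point of impending slip friction acts up-slope at its limit: f = μ_s N.
Perpendicular to the incline: N = m g cos θ + P sin θ.
Along the incline: P cos θ + μ_s N = m g sin θ, i.e. P cos θ + μ_s (m g cos θ + P sin θ) = m g sin θ.
Solving, P (cos θ + μ_s sin θ) = m g (sin θ − μ_s cos θ), so P = 598×0.4342/0.9273 = 280 N.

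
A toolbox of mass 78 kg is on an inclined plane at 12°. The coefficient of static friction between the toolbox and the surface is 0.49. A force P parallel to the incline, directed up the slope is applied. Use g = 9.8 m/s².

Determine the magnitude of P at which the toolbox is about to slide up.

P ≈ 525 N

At impending motion up the slope, friction acts down-slope at its limit: f = μ_s N.
P is parallel to the surface, so N = m g cos θ = 748 N.
Along the incline: P = m g sin θ + μ_s N = 159 + 0.49×748 = 525 N.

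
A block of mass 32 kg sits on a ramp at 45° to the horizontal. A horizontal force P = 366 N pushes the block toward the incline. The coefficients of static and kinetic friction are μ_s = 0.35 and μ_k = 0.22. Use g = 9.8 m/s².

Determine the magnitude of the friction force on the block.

The horizontal push has a component P sin θ into the surface, so N = m g cos θ + P sin θ = 221.7 + 258.8 = 480.5 N.
Parallel to the incline: P cos θ − m g sin θ = 258.8 − 221.7 = 37.05 N; the friction needed to balance this is 37.05 N acting down the slope.
Maximum static friction: μ_s N = 0.35 × 480.5 = 168.2 N.
|f_req| = 37.05 ≤ 168.2 N → the block is in equilibrium; friction equals the required value.

f ≈ 37.1 N (down the incline)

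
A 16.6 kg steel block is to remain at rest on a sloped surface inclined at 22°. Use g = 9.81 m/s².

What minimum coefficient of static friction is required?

μ_s,min ≈ 0.404

At the slip threshold m g sin θ = μ_s m g cos θ, so μ_s,min = tan θ.
μ_s,min = tan 22° = 0.404.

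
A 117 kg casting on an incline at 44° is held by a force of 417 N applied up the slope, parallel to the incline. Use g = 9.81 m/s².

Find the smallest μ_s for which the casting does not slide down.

N = m g cos θ = 825.6 N.
Friction must make up the shortfall along the incline: f = m g sin θ − P = 797.3 − 417 = 380.3 N.
At the threshold f = μ_s N, so μ_s,min = 380.3/825.6 = 0.461.

μ_s,min ≈ 0.461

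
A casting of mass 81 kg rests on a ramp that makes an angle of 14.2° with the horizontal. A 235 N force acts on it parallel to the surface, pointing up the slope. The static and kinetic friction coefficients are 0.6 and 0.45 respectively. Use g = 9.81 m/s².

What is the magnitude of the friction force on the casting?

Perpendicular to the surface, N = m g cos θ = 81·9.81·cos 14.2° = 770.3 N.
The friction needed for equilibrium is m g sin θ − P = 194.9 − 235 = -40.08 N, measured positive up-slope.
The static-friction ceiling is μ_s N = 0.6 × 770.3 = 462.2 N.
Since |-40.08| ≤ 462.2 N, static friction is sufficient; f equals the required value, not μ_s N.

f ≈ 40.1 N (down the incline)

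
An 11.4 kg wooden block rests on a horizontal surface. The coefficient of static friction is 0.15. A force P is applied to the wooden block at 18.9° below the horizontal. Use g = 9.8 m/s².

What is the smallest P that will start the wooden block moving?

N = m g + P sin α (the push presses the wooden block into the horizontal surface).
At impending slip, P cos α = μ_s N = μ_s (m g + P sin α).
Solving: P (cos α − μ_s sin α) = μ_s m g → P = 0.15×112/(cos 18.9° − 0.15 sin 18.9°) = 16.8/0.8975 = 18.7 N.

P ≈ 18.7 N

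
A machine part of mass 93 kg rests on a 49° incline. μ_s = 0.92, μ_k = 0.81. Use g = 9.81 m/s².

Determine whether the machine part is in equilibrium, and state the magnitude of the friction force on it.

N = m g cos θ = 599 N.
Down-slope weight component: m g sin θ = 689 N.
μ_s N = 551 N.
689 > 551 N, so it slides; kinetic friction f = μ_k N = 0.81×599 = 485 N.

f ≈ 485 N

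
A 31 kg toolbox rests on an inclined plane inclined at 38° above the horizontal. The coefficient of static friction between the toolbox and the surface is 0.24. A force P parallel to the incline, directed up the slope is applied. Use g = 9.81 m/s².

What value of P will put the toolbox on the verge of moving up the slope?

P ≈ 245 N

At impending motion up the slope, friction acts down-slope at its limit: f = μ_s N.
P is parallel to the surface, so N = m g cos θ = 240 N.
Along the incline: P = m g sin θ + μ_s N = 187 + 0.24×240 = 245 N.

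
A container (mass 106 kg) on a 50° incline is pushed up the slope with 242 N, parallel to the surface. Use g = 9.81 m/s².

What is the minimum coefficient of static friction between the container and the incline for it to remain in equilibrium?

μ_s,min ≈ 0.83

N = m g cos θ = 668.4 N.
Friction must make up the shortfall along the incline: f = m g sin θ − P = 796.6 − 242 = 554.6 N.
At the threshold f = μ_s N, so μ_s,min = 554.6/668.4 = 0.83.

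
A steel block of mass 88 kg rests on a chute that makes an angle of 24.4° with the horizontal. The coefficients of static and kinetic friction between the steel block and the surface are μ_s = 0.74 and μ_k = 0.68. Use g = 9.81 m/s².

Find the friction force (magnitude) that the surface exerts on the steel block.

f ≈ 357 N (up the incline)

Normal force: N = m g cos θ = 88 × 9.81 × cos 24.4° = 786.2 N.
For equilibrium along the incline, friction must balance the weight component: f = m g sin θ = 356.6 N up the slope.
Maximum static friction available: μ_s N = 0.74 × 786.2 = 581.8 N.
Since |356.6| ≤ 581.8 N, the steel block remains in static equilibrium and friction takes exactly the required value.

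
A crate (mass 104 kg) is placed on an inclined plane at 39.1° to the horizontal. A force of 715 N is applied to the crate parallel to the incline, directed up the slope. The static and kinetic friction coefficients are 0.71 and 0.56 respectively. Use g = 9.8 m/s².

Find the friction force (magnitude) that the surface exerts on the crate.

The normal reaction is N = m g cos θ = 790.9 N.
For equilibrium along the incline the friction force must supply f = m g sin θ − P = 642.8 − 715 = -72.22 N (positive meaning up-slope).
Maximum static friction available: μ_s N = 0.71 × 790.9 = 561.6 N.
Since |-72.22| ≤ 561.6 N, the crate remains in static equilibrium and friction takes exactly the required value.

f ≈ 72.2 N (down the incline)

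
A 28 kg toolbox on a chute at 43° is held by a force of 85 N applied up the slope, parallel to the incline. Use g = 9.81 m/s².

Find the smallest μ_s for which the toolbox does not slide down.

N = m g cos θ = 200.9 N.
Friction must make up the shortfall along the incline: f = m g sin θ − P = 187.3 − 85 = 102.3 N.
At the threshold f = μ_s N, so μ_s,min = 102.3/200.9 = 0.509.

μ_s,min ≈ 0.509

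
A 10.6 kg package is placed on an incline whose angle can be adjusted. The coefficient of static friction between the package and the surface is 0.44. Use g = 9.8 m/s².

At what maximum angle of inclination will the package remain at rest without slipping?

θ_max ≈ 23.7°

At the slip threshold, m g sin θ = μ_s · m g cos θ, so tan θ = μ_s.
θ_max = arctan(0.44) = 23.7°.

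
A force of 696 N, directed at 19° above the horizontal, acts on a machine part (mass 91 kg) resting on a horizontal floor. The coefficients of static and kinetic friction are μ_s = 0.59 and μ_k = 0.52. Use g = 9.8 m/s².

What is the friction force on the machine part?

Vertical equilibrium gives N = m g − P sin α = 665.2 N.
For equilibrium, f = P cos α = 696×cos 19° = 658.1 N.
μ_s N = 0.59 × 665.2 = 392.5 N.
658.1 > 392.5 N → the machine part slides; f = μ_k N = 0.52×665.2 = 346 N.

f ≈ 346 N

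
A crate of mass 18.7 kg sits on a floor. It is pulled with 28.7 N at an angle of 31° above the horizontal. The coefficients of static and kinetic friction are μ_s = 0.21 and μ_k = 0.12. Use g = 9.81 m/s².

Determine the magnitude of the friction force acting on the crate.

f ≈ 24.6 N

The vertical component of P reduces the normal force: N = m g − P sin α = 183.4 − 14.78 = 168.7 N.
The horizontal driving force is P cos α = 24.6 N, so equilibrium needs friction f = 24.6 N.
μ_s N = 0.21 × 168.7 = 35.42 N.
24.6 ≤ 35.42 N → static; friction equals the required 24.6 N.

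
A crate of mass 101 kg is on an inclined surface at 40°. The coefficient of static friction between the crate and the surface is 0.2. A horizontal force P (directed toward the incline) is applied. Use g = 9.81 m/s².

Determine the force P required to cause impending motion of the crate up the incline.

At impending motion up the slope, friction acts down-slope at its limit: f = μ_s N.
Perpendicular to the incline: N = m g cos θ + P sin θ.
Along the incline: P cos θ = m g sin θ + μ_s N = m g sin θ + μ_s (m g cos θ + P sin θ).
Solving, P (cos θ − μ_s sin θ) = m g (sin θ + μ_s cos θ), so P = 101×9.81×(sin 40° + 0.2 cos 40°)/(cos 40° − 0.2 sin 40°) = 991×0.796/0.6375 = 1240 N.

P ≈ 1240 N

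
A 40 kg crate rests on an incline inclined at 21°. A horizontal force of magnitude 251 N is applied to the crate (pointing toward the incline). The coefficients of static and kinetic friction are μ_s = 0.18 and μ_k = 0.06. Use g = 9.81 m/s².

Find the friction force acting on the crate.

f ≈ 27.4 N (down the incline)

Normal direction: N = m g cos θ + P sin θ = 456.3 N.
Parallel to the incline: P cos θ − m g sin θ = 234.3 − 140.6 = 93.71 N; the friction needed to balance this is 93.71 N acting down the slope.
The limit of static friction is μ_s N = 82.13 N.
The required 93.71 N exceeds the static limit, so the crate slides up-slope and f = μ_k N = 0.06×456.3 = 27.4 N.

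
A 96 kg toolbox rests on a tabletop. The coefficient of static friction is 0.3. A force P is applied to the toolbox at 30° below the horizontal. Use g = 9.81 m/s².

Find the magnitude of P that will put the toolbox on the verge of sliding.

N = m g + P sin α (the push presses the toolbox into the tabletop).
At impending slip, P cos α = μ_s N = μ_s (m g + P sin α).
Solving: P (cos α − μ_s sin α) = μ_s m g → P = 0.3×942/(cos 30° − 0.3 sin 30°) = 283/0.716 = 395 N.

P ≈ 395 N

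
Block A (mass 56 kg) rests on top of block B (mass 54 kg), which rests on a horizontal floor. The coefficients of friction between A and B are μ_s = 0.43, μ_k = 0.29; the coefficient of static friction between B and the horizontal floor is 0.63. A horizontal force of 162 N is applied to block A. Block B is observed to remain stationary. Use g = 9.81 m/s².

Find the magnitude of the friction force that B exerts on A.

f ≈ 162 N

Normal force at the A–B interface: N₁ = m_A g = 549.4 N.
So the A–B interface can sustain at most μ_s N₁ = 236.2 N of static friction.
Since P = 162 N ≤ 236.2 N, A does not slip on B; friction on A equals P = 162 N.
B experiences an equal 162 N forward from A (third law). B is in equilibrium, so the floor supplies f₂ = 162 N of static friction (limit μ_s(m_A+m_B)g = 679.8 N, not exceeded).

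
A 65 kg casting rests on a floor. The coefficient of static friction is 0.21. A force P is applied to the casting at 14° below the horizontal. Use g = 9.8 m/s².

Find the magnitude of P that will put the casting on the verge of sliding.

P ≈ 145 N

N = m g + P sin α (the push presses the casting into the floor).
At impending slip, P cos α = μ_s N = μ_s (m g + P sin α).
Solving: P (cos α − μ_s sin α) = μ_s m g → P = 0.21×637/(cos 14° − 0.21 sin 14°) = 134/0.9195 = 145 N.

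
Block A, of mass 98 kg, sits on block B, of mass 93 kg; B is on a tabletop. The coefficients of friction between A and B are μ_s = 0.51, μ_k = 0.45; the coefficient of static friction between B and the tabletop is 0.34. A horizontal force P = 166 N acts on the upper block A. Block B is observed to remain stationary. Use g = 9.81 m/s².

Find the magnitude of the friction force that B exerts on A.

Normal force at the A–B interface: N₁ = m_A g = 961.4 N.
So the A–B interface can sustain at most μ_s N₁ = 490.3 N of static friction.
Since P = 166 N ≤ 490.3 N, A does not slip on B; friction on A equals P = 166 N.
B experiences an equal 166 N forward from A (third law). B is in equilibrium, so the floor supplies f₂ = 166 N of static friction (limit μ_s(m_A+m_B)g = 637.1 N, not exceeded).

f ≈ 166 N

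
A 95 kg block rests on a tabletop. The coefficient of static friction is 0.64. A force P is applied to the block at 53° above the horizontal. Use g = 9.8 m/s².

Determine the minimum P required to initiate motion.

P ≈ 535 N

N = m g − P sin α (the pull lifts the block).
At impending slip, P cos α = μ_s N = μ_s (m g − P sin α).
Solving: P (cos α + μ_s sin α) = μ_s m g → P = 0.64×931/(cos 53° + 0.64 sin 53°) = 596/1.113 = 535 N.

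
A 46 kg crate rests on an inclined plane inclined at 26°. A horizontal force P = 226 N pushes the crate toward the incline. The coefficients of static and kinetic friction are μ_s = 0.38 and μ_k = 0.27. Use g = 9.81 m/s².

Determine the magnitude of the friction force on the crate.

f ≈ 5.31 N (down the incline)

The horizontal push has a component P sin θ into the surface, so N = m g cos θ + P sin θ = 405.6 + 99.07 = 504.7 N.
Parallel to the incline: P cos θ − m g sin θ = 203.1 − 197.8 = 5.308 N; the friction needed to balance this is 5.308 N acting down the slope.
Maximum static friction: μ_s N = 0.38 × 504.7 = 191.8 N.
|f_req| = 5.308 ≤ 191.8 N → the crate is in equilibrium; friction equals the required value.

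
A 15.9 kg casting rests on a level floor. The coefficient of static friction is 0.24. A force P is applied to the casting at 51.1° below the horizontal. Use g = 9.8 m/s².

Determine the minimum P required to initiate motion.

N = m g + P sin α (the push presses the casting into the level floor).
At impending slip, P cos α = μ_s N = μ_s (m g + P sin α).
Solving: P (cos α − μ_s sin α) = μ_s m g → P = 0.24×156/(cos 51.1° − 0.24 sin 51.1°) = 37.4/0.4412 = 84.8 N.

P ≈ 84.8 N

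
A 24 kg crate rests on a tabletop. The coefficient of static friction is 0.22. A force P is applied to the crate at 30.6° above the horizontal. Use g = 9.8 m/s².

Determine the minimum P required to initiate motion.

N = m g − P sin α (the pull lifts the crate).
At impending slip, P cos α = μ_s N = μ_s (m g − P sin α).
Solving: P (cos α + μ_s sin α) = μ_s m g → P = 0.22×235/(cos 30.6° + 0.22 sin 30.6°) = 51.7/0.9727 = 53.2 N.

P ≈ 53.2 N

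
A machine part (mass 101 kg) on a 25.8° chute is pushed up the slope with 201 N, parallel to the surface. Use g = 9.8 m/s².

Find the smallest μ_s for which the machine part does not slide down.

μ_s,min ≈ 0.258

N = m g cos θ = 891.1 N.
Friction must make up the shortfall along the incline: f = m g sin θ − P = 430.8 − 201 = 229.8 N.
At the threshold f = μ_s N, so μ_s,min = 229.8/891.1 = 0.258.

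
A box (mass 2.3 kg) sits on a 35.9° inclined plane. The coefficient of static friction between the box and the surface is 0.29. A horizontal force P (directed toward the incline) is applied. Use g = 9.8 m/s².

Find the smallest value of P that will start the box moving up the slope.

P ≈ 28.9 N

At impending motion up the slope, friction acts down-slope at its limit: f = μ_s N.
Perpendicular to the incline: N = m g cos θ + P sin θ.
Along the incline: P cos θ = m g sin θ + μ_s N = m g sin θ + μ_s (m g cos θ + P sin θ).
Solving, P (cos θ − μ_s sin θ) = m g (sin θ + μ_s cos θ), so P = 2.3×9.8×(sin 35.9° + 0.29 cos 35.9°)/(cos 35.9° − 0.29 sin 35.9°) = 22.5×0.8213/0.64 = 28.9 N.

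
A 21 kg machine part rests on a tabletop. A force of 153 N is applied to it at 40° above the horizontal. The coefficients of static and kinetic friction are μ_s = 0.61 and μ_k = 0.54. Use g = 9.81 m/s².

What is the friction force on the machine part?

f ≈ 58.1 N

The vertical component of P reduces the normal force: N = m g − P sin α = 206 − 98.35 = 107.7 N.
Horizontally, friction must balance P cos α = 117.2 N.
The static-friction limit is μ_s N = 65.67 N.
The required friction exceeds μ_s N, so the machine part moves and f = μ_k N = 58.1 N.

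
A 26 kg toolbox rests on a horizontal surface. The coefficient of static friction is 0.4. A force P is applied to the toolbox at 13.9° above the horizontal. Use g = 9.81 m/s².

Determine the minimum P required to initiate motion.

N = m g − P sin α (the pull lifts the toolbox).
At impending slip, P cos α = μ_s N = μ_s (m g − P sin α).
Solving: P (cos α + μ_s sin α) = μ_s m g → P = 0.4×255/(cos 13.9° + 0.4 sin 13.9°) = 102/1.067 = 95.6 N.

P ≈ 95.6 N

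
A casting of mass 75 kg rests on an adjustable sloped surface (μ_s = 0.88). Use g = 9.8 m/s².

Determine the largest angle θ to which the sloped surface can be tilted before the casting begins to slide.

θ_max ≈ 41.3°

At the slip threshold, m g sin θ = μ_s · m g cos θ, so tan θ = μ_s.
θ_max = arctan(0.88) = 41.3°.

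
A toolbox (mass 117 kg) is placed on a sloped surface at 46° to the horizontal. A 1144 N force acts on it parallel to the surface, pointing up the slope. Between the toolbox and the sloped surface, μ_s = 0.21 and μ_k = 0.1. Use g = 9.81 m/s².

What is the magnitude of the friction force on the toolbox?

f ≈ 79.7 N (down the incline)

The normal reaction is N = m g cos θ = 797.3 N.
For equilibrium along the incline the friction force must supply f = m g sin θ − P = 825.6 − 1144 = -318.4 N (positive meaning up-slope).
Maximum static friction available: μ_s N = 0.21 × 797.3 = 167.4 N.
|-318.4| exceeds 167.4 N, so the toolbox slips up-slope; friction is kinetic, f = μ_k N = 0.1×797.3 = 79.7 N.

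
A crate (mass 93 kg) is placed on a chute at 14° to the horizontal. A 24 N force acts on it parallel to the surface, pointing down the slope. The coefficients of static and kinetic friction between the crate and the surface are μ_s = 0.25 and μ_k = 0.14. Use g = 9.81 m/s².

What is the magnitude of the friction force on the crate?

f ≈ 124 N (up the incline)

Perpendicular to the surface, N = m g cos θ = 93·9.81·cos 14° = 885.2 N.
Parallel to the incline, ΣF = 0 gives f = m g sin θ + P = 220.7 + 24 = 244.7 N (up-slope positive).
Maximum static friction available: μ_s N = 0.25 × 885.2 = 221.3 N.
Since |244.7| > 221.3 N, static friction cannot hold it; the crate slides down the incline and kinetic friction applies: f = μ_k N = 0.14 × 885.2 = 124 N.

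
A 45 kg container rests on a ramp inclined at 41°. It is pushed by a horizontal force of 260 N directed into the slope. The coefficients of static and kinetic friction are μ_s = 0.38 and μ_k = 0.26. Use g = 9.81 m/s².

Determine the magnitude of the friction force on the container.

The horizontal push has a component P sin θ into the surface, so N = m g cos θ + P sin θ = 333.2 + 170.6 = 503.7 N.
Along the incline, the net driving force (taking up-slope positive) is P cos θ − m g sin θ = 196.2 − 289.6 = -93.39 N, so equilibrium requires friction f = 93.39 N (up-slope).
Maximum static friction: μ_s N = 0.38 × 503.7 = 191.4 N.
|f_req| = 93.39 ≤ 191.4 N → the container is in equilibrium; friction equals the required value.

f ≈ 93.4 N (up the incline)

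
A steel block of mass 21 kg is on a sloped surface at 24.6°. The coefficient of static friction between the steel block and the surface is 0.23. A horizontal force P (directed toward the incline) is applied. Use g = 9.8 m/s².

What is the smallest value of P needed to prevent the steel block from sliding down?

P_min ≈ 42.4 N

The steel block tends to slide down (tan θ > μ_s), so at the point of impending slip friction acts up-slope at its limit: f = μ_s N.
Perpendicular to the incline: N = m g cos θ + P sin θ.
Along the incline: P cos θ + μ_s N = m g sin θ, i.e. P cos θ + μ_s (m g cos θ + P sin θ) = m g sin θ.
Solving, P (cos θ + μ_s sin θ) = m g (sin θ − μ_s cos θ), so P = 206×0.2072/1.005 = 42.4 N.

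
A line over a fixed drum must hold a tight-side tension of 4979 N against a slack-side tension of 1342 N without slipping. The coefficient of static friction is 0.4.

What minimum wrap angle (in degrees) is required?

T₂/T₁ = e^{μβ} → β = ln(T₂/T₁)/μ.
β = ln(4979/1342)/0.4 = 1.311/0.4 = 3.278 rad.
In degrees: β = 3.278 × 180/π = 188°.

β_min ≈ 188°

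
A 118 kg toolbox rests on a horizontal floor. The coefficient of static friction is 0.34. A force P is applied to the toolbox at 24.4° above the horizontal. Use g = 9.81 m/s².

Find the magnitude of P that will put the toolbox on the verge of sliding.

N = m g − P sin α (the pull lifts the toolbox).
At impending slip, P cos α = μ_s N = μ_s (m g − P sin α).
Solving: P (cos α + μ_s sin α) = μ_s m g → P = 0.34×1160/(cos 24.4° + 0.34 sin 24.4°) = 394/1.051 = 374 N.

P ≈ 374 N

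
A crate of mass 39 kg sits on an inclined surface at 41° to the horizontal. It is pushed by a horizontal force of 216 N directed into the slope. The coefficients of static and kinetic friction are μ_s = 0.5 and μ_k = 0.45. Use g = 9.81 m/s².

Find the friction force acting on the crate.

f ≈ 88 N (up the incline)

Normal direction: N = m g cos θ + P sin θ = 430.5 N.
Along the incline, the net driving force (taking up-slope positive) is P cos θ − m g sin θ = 163 − 251 = -87.98 N, so equilibrium requires friction f = 87.98 N (up-slope).
Maximum static friction: μ_s N = 0.5 × 430.5 = 215.2 N.
|f_req| = 87.98 ≤ 215.2 N → the crate is in equilibrium; friction equals the required value.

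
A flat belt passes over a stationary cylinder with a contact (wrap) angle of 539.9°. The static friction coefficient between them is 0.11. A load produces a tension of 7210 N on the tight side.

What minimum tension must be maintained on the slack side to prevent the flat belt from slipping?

Capstan equation at impending slip: T_tight/T_slack = e^{μβ}.
β = 539.9° = 9.423 rad; e^{μβ} = e^{0.11×9.423} = 2.819.
T_slack = T_tight / e^{μβ} = 7210 / 2.819 = 2560 N.

T_min ≈ 2560 N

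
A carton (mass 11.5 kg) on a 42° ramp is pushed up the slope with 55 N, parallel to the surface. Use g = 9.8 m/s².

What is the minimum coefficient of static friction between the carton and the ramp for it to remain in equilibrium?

N = m g cos θ = 83.75 N.
Friction must make up the shortfall along the incline: f = m g sin θ − P = 75.41 − 55 = 20.41 N.
At the threshold f = μ_s N, so μ_s,min = 20.41/83.75 = 0.244.

μ_s,min ≈ 0.244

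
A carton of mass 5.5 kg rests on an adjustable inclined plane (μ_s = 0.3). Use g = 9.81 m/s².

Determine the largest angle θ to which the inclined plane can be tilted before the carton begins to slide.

θ_max ≈ 16.7°

At the slip threshold, m g sin θ = μ_s · m g cos θ, so tan θ = μ_s.
θ_max = arctan(0.3) = 16.7°.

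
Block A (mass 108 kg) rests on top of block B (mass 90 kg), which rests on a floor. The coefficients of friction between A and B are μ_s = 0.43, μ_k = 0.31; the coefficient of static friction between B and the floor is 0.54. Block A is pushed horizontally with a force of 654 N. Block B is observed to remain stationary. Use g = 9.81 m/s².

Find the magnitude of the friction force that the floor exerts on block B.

Normal force at the A–B interface: N₁ = m_A g = 1059 N.
So the A–B interface can sustain at most μ_s N₁ = 455.6 N of static friction.
P = 654 N exceeds that limit, so A slips over B and the interface friction becomes kinetic: f₁ = μ_k N₁ = 0.31×1059 = 328 N.
By Newton's third law B feels 328 N forward from A. With B stationary, the floor's static friction on B balances it: f₂ = 328 N (well within μ_s(m_A+m_B)g = 1049 N).

f ≈ 328 N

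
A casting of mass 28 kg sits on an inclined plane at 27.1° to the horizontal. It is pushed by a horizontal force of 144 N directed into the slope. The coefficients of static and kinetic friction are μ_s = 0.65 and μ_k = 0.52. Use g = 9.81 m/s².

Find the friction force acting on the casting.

f ≈ 3.06 N (down the incline)

Normal direction: N = m g cos θ + P sin θ = 310.1 N.
Along the incline, the net driving force (taking up-slope positive) is P cos θ − m g sin θ = 128.2 − 125.1 = 3.062 N, so equilibrium requires friction f = -3.062 N (down-slope).
Maximum static friction: μ_s N = 0.65 × 310.1 = 201.6 N.
|f_req| = 3.062 ≤ 201.6 N → the casting is in equilibrium; friction equals the required value.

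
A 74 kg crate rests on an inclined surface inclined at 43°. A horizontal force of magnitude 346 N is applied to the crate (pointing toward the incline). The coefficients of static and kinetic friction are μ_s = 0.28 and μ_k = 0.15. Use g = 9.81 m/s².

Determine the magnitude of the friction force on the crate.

The horizontal push has a component P sin θ into the surface, so N = m g cos θ + P sin θ = 530.9 + 236 = 766.9 N.
Parallel to the incline: P cos θ − m g sin θ = 253 − 495.1 = -242 N; the friction needed to balance this is 242 N acting up the slope.
The limit of static friction is μ_s N = 214.7 N.
The required 242 N exceeds the static limit, so the crate slides down-slope and f = μ_k N = 0.15×766.9 = 115 N.

f ≈ 115 N (up the incline)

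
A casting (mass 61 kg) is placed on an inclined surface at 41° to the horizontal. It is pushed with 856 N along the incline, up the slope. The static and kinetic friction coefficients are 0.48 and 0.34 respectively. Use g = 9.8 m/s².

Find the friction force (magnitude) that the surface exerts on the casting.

f ≈ 153 N (down the incline)

The normal reaction is N = m g cos θ = 451.2 N.
The friction needed for equilibrium is m g sin θ − P = 392.2 − 856 = -463.8 N, measured positive up-slope.
The static-friction ceiling is μ_s N = 0.48 × 451.2 = 216.6 N.
Since |-463.8| > 216.6 N, static friction cannot hold it; the casting slides up the incline and kinetic friction applies: f = μ_k N = 0.34 × 451.2 = 153 N.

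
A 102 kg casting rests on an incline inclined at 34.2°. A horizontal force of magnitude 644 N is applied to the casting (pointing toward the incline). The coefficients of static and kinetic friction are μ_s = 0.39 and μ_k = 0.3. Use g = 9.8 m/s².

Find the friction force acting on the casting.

Normal direction: N = m g cos θ + P sin θ = 1189 N.
Parallel to the incline: P cos θ − m g sin θ = 532.6 − 561.9 = -29.22 N; the friction needed to balance this is 29.22 N acting up the slope.
Maximum static friction: μ_s N = 0.39 × 1189 = 463.6 N.
Since 29.22 N is within the 463.6 N limit, the casting stays put and friction is exactly 29.2 N.

f ≈ 29.2 N (up the incline)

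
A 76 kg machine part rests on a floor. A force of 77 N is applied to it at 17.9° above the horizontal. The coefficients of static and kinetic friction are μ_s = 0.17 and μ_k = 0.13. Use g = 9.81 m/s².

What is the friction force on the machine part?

The vertical component of P reduces the normal force: N = m g − P sin α = 745.6 − 23.67 = 721.9 N.
Horizontally, friction must balance P cos α = 73.27 N.
The static-friction limit is μ_s N = 122.7 N.
73.27 ≤ 122.7 N → static; friction equals the required 73.3 N.

f ≈ 73.3 N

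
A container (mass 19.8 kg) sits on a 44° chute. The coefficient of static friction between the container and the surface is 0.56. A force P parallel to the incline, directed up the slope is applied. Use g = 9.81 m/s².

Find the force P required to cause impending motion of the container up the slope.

At impending motion up the slope, friction acts down-slope at its limit: f = μ_s N.
P is parallel to the surface, so N = m g cos θ = 140 N.
Along the incline: P = m g sin θ + μ_s N = 135 + 0.56×140 = 213 N.

P ≈ 213 N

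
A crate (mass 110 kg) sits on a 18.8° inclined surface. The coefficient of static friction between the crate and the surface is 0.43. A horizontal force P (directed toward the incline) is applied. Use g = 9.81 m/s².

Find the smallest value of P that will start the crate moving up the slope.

P ≈ 974 N

At impending motion up the slope, friction acts down-slope at its limit: f = μ_s N.
Perpendicular to the incline: N = m g cos θ + P sin θ.
Along the incline: P cos θ = m g sin θ + μ_s N = m g sin θ + μ_s (m g cos θ + P sin θ).
Solving, P (cos θ − μ_s sin θ) = m g (sin θ + μ_s cos θ), so P = 110×9.81×(sin 18.8° + 0.43 cos 18.8°)/(cos 18.8° − 0.43 sin 18.8°) = 1080×0.7293/0.8081 = 974 N.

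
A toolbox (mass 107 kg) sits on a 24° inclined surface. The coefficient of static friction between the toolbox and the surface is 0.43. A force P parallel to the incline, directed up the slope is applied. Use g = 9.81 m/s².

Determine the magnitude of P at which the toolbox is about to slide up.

P ≈ 839 N

At impending motion up the slope, friction acts down-slope at its limit: f = μ_s N.
P is parallel to the surface, so N = m g cos θ = 959 N.
Along the incline: P = m g sin θ + μ_s N = 427 + 0.43×959 = 839 N.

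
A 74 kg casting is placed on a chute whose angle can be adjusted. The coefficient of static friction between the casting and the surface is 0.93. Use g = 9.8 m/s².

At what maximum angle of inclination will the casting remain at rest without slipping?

θ_max ≈ 42.9°

At the slip threshold, m g sin θ = μ_s · m g cos θ, so tan θ = μ_s.
θ_max = arctan(0.93) = 42.9°.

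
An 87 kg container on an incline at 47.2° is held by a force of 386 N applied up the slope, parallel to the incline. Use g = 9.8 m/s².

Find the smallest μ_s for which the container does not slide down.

N = m g cos θ = 579.3 N.
Friction must make up the shortfall along the incline: f = m g sin θ − P = 625.6 − 386 = 239.6 N.
At the threshold f = μ_s N, so μ_s,min = 239.6/579.3 = 0.414.

μ_s,min ≈ 0.414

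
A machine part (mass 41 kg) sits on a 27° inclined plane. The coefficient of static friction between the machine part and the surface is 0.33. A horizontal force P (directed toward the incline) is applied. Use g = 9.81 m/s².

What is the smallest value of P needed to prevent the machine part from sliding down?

The machine part tends to slide down (tan θ > μ_s), so at the point of impending slip friction acts up-slope at its limit: f = μ_s N.
Perpendicular to the incline: N = m g cos θ + P sin θ.
Along the incline: P cos θ + μ_s N = m g sin θ, i.e. P cos θ + μ_s (m g cos θ + P sin θ) = m g sin θ.
Solving, P (cos θ + μ_s sin θ) = m g (sin θ − μ_s cos θ), so P = 402×0.16/1.041 = 61.8 N.

P_min ≈ 61.8 N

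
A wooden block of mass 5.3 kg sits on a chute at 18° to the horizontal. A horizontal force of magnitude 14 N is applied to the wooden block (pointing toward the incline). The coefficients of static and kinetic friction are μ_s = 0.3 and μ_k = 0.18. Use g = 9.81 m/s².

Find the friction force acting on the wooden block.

The horizontal push has a component P sin θ into the surface, so N = m g cos θ + P sin θ = 49.45 + 4.326 = 53.77 N.
Along the incline, the net driving force (taking up-slope positive) is P cos θ − m g sin θ = 13.31 − 16.07 = -2.752 N, so equilibrium requires friction f = 2.752 N (up-slope).
The limit of static friction is μ_s N = 16.13 N.
Since 2.752 N is within the 16.13 N limit, the wooden block stays put and friction is exactly 2.75 N.

f ≈ 2.75 N (up the incline)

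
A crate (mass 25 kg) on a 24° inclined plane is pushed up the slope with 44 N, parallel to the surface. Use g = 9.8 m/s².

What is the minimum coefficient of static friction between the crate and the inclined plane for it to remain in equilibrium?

μ_s,min ≈ 0.249

N = m g cos θ = 223.8 N.
Friction must make up the shortfall along the incline: f = m g sin θ − P = 99.65 − 44 = 55.65 N.
At the threshold f = μ_s N, so μ_s,min = 55.65/223.8 = 0.249.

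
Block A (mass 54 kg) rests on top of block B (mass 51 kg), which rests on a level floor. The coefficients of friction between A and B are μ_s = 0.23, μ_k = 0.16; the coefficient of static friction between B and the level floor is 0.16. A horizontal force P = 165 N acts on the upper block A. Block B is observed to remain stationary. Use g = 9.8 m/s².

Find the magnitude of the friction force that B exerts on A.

f ≈ 84.7 N

Between the blocks, N₁ = m_A g = 529.2 N.
Maximum static friction on A from B: μ_s N₁ = 0.23×529.2 = 121.7 N.
P = 165 N exceeds that limit, so A slips over B and the interface friction becomes kinetic: f₁ = μ_k N₁ = 0.16×529.2 = 84.7 N.
By Newton's third law B feels 84.7 N forward from A. With B stationary, the floor's static friction on B balances it: f₂ = 84.7 N (well within μ_s(m_A+m_B)g = 164.6 N).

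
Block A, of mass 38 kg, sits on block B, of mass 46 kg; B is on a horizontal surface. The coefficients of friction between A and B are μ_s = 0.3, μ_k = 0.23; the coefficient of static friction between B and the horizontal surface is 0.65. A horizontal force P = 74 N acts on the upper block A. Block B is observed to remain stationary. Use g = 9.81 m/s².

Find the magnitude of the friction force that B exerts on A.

The normal force B exerts on A is simply A's weight, N₁ = 372.8 N.
So the A–B interface can sustain at most μ_s N₁ = 111.8 N of static friction.
P = 74 N is within that limit, so A and B move together (both at rest); the A–B friction is simply f₁ = P = 74 N.
By Newton's third law B feels 74 N forward from A. With B stationary, the floor's static friction on B balances it: f₂ = 74 N (well within μ_s(m_A+m_B)g = 535.6 N).

f ≈ 74 N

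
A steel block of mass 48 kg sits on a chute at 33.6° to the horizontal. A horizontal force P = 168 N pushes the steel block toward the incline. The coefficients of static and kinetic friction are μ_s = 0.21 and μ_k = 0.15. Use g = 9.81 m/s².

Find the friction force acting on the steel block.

f ≈ 72.8 N (up the incline)

Resolve perpendicular to the incline: N = m g cos θ + P sin θ = 48×9.81×cos 33.6° + 168×sin 33.6° = 485.2 N.
Along the incline, the net driving force (taking up-slope positive) is P cos θ − m g sin θ = 139.9 − 260.6 = -120.7 N, so equilibrium requires friction f = 120.7 N (up-slope).
The limit of static friction is μ_s N = 101.9 N.
The required 120.7 N exceeds the static limit, so the steel block slides down-slope and f = μ_k N = 0.15×485.2 = 72.8 N.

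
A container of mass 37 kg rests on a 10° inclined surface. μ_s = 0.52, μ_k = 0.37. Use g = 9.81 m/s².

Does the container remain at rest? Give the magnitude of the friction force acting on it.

f ≈ 63 N

N = m g cos θ = 357 N.
Down-slope weight component: m g sin θ = 63 N.
μ_s N = 186 N.
63 ≤ 186 N, so it stays put; friction = 63 N.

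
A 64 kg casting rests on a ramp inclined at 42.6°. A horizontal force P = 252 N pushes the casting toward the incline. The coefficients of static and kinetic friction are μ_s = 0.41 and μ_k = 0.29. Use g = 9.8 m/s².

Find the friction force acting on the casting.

f ≈ 239 N (up the incline)

Resolve perpendicular to the incline: N = m g cos θ + P sin θ = 64×9.8×cos 42.6° + 252×sin 42.6° = 632.3 N.
Parallel to the incline: P cos θ − m g sin θ = 185.5 − 424.5 = -239 N; the friction needed to balance this is 239 N acting up the slope.
Maximum static friction: μ_s N = 0.41 × 632.3 = 259.2 N.
|f_req| = 239 ≤ 259.2 N → the casting is in equilibrium; friction equals the required value.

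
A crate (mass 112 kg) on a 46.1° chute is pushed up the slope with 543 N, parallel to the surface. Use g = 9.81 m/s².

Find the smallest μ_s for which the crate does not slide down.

N = m g cos θ = 761.9 N.
Friction must make up the shortfall along the incline: f = m g sin θ − P = 791.7 − 543 = 248.7 N.
At the threshold f = μ_s N, so μ_s,min = 248.7/761.9 = 0.326.

μ_s,min ≈ 0.326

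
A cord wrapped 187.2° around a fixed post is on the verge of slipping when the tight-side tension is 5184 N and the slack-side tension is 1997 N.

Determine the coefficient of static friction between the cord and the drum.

T₂/T₁ = e^{μβ} → μ = ln(T₂/T₁)/β.
β = 187.2° = 3.267 rad.
μ = ln(5184/1997)/3.267 = ln(2.596)/3.267 = 0.292.

μ ≈ 0.292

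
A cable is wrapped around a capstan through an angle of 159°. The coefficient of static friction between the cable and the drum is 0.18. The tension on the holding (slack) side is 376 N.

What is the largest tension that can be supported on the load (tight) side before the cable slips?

At impending slip the capstan equation gives T₂/T₁ = e^{μβ} with β in radians.
β = 159° × π/180 = 2.775 rad.
e^{μβ} = e^{0.18×2.775} = 1.648.
T₂ = T₁ · e^{μβ} = 376 × 1.648 = 620 N.

T_max ≈ 620 N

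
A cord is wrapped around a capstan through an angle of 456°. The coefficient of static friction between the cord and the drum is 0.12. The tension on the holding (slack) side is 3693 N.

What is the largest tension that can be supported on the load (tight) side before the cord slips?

At impending slip the capstan equation gives T₂/T₁ = e^{μβ} with β in radians.
β = 456° × π/180 = 7.959 rad.
e^{μβ} = e^{0.12×7.959} = 2.599.
T₂ = T₁ · e^{μβ} = 3693 × 2.599 = 9600 N.

T_max ≈ 9600 N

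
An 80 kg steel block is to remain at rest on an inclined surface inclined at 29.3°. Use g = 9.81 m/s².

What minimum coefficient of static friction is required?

At the slip threshold m g sin θ = μ_s m g cos θ, so μ_s,min = tan θ.
μ_s,min = tan 29.3° = 0.561.

μ_s,min ≈ 0.561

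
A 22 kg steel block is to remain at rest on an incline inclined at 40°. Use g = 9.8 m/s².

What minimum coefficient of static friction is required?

At the slip threshold m g sin θ = μ_s m g cos θ, so μ_s,min = tan θ.
μ_s,min = tan 40° = 0.839.

μ_s,min ≈ 0.839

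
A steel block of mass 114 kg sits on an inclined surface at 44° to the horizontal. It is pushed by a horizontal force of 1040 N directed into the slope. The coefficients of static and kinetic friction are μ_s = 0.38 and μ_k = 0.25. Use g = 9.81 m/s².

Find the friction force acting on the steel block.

The horizontal push has a component P sin θ into the surface, so N = m g cos θ + P sin θ = 804.5 + 722.4 = 1527 N.
Along the incline, the net driving force (taking up-slope positive) is P cos θ − m g sin θ = 748.1 − 776.9 = -28.75 N, so equilibrium requires friction f = 28.75 N (up-slope).
The limit of static friction is μ_s N = 580.2 N.
Since 28.75 N is within the 580.2 N limit, the steel block stays put and friction is exactly 28.8 N.

f ≈ 28.8 N (up the incline)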